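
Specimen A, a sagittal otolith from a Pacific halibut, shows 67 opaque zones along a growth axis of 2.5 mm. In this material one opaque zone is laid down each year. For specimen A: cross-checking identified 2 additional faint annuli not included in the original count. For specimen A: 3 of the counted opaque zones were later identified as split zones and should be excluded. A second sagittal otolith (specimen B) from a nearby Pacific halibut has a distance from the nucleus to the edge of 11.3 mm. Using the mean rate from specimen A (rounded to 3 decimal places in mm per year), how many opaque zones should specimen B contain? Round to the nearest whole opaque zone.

Specimen A: correcting the raw count gives 67 − 3 + 2 = 66 true opaque zones.
A: Extension rate ≈ 2.5 / 66 = 0.038 mm per year.
For B, 11.3 / 0.038 = 297.37 years ≈ 297 opaque zones.

297 opaque zones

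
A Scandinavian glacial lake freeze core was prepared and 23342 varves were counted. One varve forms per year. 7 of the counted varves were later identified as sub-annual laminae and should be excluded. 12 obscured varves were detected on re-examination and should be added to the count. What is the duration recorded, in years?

After corrections the count is 23342 − 7 + 12 = 23347 varves.
With a one-to-one varve periodicity this is 23347 years.

23347 yr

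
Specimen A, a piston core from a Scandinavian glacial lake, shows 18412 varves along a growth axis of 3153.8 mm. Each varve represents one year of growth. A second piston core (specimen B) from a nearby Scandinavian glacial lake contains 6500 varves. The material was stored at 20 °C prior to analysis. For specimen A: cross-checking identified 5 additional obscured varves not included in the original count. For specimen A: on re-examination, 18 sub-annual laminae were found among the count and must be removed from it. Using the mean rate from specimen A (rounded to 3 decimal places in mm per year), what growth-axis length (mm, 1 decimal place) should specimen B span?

Specimen A: adjusted count: 18412 − 18 + 5 = 18399 varves.
A: Extension rate ≈ 3153.8 / 18399 = 0.171 mm/yr.
For B, 0.171 mm/year × 6500 years = 1111.5 mm.

1111.5 mm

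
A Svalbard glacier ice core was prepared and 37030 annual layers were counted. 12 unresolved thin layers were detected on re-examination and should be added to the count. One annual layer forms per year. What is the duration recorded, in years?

True annual layer count = 37030 + 12 = 37042.
One annual layer per year makes the duration 37042 years.

37042 yr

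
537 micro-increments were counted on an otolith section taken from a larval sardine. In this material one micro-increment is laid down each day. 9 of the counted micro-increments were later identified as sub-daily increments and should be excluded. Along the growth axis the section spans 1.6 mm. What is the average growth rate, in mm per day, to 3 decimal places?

0.003 mm per day

True micro-increment count = 537 − 9 = 528.
Extension rate ≈ 1.6 / 528 = 0.003 mm per day.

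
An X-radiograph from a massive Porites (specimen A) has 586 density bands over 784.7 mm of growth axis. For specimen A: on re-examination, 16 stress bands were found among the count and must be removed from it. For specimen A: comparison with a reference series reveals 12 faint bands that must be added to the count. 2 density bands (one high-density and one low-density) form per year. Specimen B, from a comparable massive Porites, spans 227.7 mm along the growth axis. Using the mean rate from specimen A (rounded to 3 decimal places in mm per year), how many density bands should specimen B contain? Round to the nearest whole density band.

Specimen A: after corrections the count is 586 − 16 + 12 = 582 density bands.
Specimen A: dividing by 2 density bands per year: 582 / 2 = 291 years.
A: Mean rate = 784.7 mm / 291 years ≈ 2.697 mm/yr.
For B, 227.7 / 2.697 = 84.43 years; at 2 density bands per year that is 84.43 × 2 ≈ 169 density bands.

169 density bands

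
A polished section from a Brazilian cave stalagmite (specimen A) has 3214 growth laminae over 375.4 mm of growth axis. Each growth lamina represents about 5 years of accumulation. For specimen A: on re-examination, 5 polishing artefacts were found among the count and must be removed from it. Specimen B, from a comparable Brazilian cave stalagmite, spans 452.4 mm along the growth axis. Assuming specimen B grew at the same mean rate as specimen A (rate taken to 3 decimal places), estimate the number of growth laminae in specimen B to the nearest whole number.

3934 growth laminae

Specimen A: true growth lamina count = 3214 − 5 = 3209.
Specimen A: 3209 growth laminae at 5 years each span 3209 × 5 = 16045 years.
A: Mean rate = 375.4 mm / 16045 years ≈ 0.023 mm/year.
For B, 452.4 / 0.023 = 19669.57 years; at 5 years per growth lamina that is 19669.57 / 5 ≈ 3934 growth laminae.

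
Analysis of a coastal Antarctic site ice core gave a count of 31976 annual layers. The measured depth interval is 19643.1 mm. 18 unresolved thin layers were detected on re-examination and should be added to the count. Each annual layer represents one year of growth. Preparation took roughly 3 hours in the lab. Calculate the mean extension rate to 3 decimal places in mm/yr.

0.614 mm/yr

True annual layer count = 31976 + 18 = 31994.
Mean rate = 19643.1 mm / 31994 years ≈ 0.614 mm/yr.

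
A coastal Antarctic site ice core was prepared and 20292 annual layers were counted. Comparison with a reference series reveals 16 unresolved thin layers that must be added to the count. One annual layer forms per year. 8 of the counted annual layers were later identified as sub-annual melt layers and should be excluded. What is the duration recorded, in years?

20300 yr

After corrections the count is 20292 − 8 + 16 = 20300 annual layers.
One annual layer per year makes the duration 20300 years.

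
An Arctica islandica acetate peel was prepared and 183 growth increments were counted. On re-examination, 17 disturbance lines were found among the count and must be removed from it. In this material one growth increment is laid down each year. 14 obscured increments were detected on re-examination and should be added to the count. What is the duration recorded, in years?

180 years

Adjusted count: 183 − 17 + 14 = 180 growth increments.
At one growth increment per year, that is 180 years.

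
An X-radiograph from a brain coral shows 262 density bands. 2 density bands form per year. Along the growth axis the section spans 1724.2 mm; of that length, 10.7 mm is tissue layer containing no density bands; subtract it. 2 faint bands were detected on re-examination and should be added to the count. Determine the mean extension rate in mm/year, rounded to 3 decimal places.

12.981 mm/year

After corrections the count is 262 + 2 = 264 density bands.
Dividing by 2 density bands per year: 264 / 2 = 132 years.
Removing the 10.7 mm offcut leaves 1724.2 − 10.7 = 1713.5 mm.
Extension rate ≈ 1713.5 / 132 = 12.981 mm/year.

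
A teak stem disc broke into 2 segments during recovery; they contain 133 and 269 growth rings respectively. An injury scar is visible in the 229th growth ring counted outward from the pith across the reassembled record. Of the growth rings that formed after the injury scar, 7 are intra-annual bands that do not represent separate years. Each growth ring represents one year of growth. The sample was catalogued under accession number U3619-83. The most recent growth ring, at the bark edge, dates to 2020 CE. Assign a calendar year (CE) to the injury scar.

Total growth rings = 133 + 269 = 402.
Between growth ring 229 and the bark edge there are 402 − 229 = 173 growth rings.
Removing the 7 false growth rings leaves 173 − 7 = 166 true growth rings beyond the injury scar.
2020 − 166 = 1854 CE.

1854 CE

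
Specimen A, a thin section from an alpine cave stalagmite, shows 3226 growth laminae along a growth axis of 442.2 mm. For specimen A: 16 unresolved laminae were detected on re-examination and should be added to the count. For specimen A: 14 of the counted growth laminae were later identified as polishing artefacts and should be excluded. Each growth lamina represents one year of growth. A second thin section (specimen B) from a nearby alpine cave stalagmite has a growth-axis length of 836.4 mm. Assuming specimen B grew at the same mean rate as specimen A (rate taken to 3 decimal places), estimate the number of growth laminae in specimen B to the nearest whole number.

6105 growth laminae

Specimen A: after corrections the count is 3226 − 14 + 16 = 3228 growth laminae.
A: 442.2 mm over 3228 years gives 442.2 / 3228 ≈ 0.137 mm/yr.
For B, 836.4 / 0.137 = 6105.11 years ≈ 6105 growth laminae.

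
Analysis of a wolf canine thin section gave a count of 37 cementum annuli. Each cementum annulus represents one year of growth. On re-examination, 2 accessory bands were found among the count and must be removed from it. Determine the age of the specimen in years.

35 years

True cementum annulus count = 37 − 2 = 35.
One cementum annulus per year makes the duration 35 years.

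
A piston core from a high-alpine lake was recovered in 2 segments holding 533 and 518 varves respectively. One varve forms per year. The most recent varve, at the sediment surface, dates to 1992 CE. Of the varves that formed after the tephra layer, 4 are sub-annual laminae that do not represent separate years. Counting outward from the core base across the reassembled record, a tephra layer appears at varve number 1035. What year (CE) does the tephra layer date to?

Total varves = 533 + 518 = 1051.
Between varve 1035 and the sediment surface there are 1051 − 1035 = 16 varves.
Removing the 4 false varves leaves 16 − 4 = 12 true varves beyond the tephra layer.
The varve at the sediment surface is 1992 CE, so the tephra layer dates to 1992 − 12 = 1980 CE.

1980 CE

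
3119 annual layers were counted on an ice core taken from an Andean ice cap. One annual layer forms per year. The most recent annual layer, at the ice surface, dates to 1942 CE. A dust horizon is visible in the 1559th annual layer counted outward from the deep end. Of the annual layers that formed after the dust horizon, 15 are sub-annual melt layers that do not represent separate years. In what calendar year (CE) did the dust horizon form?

3119 − 1559 = 1560 annual layers lie beyond the dust horizon toward the ice surface.
Removing the 15 false annual layers leaves 1560 − 15 = 1545 true annual layers beyond the dust horizon.
1942 − 1545 = 397 CE.

397 CE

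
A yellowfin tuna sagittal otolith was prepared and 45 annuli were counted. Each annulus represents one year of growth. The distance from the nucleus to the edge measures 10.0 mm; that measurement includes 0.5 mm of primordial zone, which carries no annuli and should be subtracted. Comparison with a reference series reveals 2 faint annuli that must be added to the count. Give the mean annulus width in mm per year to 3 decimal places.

After corrections the count is 45 + 2 = 47 annuli.
Removing the 0.5 mm offcut leaves 10.0 − 0.5 = 9.5 mm.
Mean rate = 9.5 mm / 47 years ≈ 0.202 mm per year.

0.202 mm per year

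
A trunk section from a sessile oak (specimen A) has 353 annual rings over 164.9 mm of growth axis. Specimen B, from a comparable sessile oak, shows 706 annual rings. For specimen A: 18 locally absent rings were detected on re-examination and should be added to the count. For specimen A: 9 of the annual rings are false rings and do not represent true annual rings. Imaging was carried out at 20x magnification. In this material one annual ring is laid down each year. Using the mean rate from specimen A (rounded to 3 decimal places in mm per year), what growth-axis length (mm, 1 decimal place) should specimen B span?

321.9 mm

Specimen A: true annual ring count = 353 − 9 + 18 = 362.
A: Extension rate ≈ 164.9 / 362 = 0.456 mm/yr.
For B, 0.456 mm/year × 706 years = 321.9 mm.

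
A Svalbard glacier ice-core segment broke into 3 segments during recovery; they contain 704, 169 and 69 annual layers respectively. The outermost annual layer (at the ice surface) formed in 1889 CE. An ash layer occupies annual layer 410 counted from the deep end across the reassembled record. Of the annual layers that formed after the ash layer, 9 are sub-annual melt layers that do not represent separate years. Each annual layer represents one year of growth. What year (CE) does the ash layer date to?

1366 CE

Total annual layers = 704 + 169 + 69 = 942.
942 − 410 = 532 annual layers lie beyond the ash layer toward the ice surface.
Excluding 9 false annual layers: 532 − 9 = 523.
1889 − 523 = 1366 CE.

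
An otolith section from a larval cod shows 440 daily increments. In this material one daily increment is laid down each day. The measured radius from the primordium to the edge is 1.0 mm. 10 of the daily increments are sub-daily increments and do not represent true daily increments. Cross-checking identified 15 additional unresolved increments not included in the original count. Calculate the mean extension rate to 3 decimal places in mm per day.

0.002 mm per day

After corrections the count is 440 − 10 + 15 = 445 daily increments.
1.0 mm over 445 days gives 1.0 / 445 ≈ 0.002 mm per day.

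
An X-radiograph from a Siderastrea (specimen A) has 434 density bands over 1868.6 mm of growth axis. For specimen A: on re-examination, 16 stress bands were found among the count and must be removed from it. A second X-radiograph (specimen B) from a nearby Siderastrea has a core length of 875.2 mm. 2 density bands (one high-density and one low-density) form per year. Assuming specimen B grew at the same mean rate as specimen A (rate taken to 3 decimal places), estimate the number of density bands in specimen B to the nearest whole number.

196 density bands

Specimen A: after corrections the count is 434 − 16 = 418 density bands.
Specimen A: dividing by 2 density bands per year: 418 / 2 = 209 years.
A: 1868.6 mm over 209 years gives 1868.6 / 209 ≈ 8.941 mm/yr.
Specimen B: 875.2 mm / 8.941 mm per year = 97.89 years; at 2 density bands per year that is 97.89 × 2 ≈ 196 density bands.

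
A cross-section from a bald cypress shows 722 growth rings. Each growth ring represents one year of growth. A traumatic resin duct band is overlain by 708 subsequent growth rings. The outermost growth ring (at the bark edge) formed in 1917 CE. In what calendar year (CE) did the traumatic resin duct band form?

1209 CE

708 growth rings post-date the traumatic resin duct band.
1917 − 708 = 1209 CE.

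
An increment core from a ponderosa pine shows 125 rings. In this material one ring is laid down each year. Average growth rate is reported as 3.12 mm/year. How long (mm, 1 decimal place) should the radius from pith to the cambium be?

The record spans 125 years at 3.12 mm per year.
Predicted length = 3.12 mm/year × 125 years = 390.0 mm.

390.0 mm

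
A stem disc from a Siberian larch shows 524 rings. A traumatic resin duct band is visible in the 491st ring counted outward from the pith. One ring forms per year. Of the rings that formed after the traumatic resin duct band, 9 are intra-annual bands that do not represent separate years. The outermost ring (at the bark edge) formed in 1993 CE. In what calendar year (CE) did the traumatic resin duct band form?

1969 CE

The traumatic resin duct band sits at ring 491 from the pith, so 524 − 491 = 33 rings formed after it.
Removing the 9 false rings leaves 33 − 9 = 24 true rings beyond the traumatic resin duct band.
1993 − 24 = 1969 CE.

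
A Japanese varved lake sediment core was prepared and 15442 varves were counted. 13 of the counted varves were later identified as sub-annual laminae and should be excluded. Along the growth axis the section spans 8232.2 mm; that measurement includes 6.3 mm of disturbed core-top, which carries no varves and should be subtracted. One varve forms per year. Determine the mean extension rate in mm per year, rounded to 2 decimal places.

After corrections the count is 15442 − 13 = 15429 varves.
Net length = 8232.2 − 6.3 = 8225.9 mm.
8225.9 mm over 15429 years gives 8225.9 / 15429 ≈ 0.53 mm per year.

0.53 mm per year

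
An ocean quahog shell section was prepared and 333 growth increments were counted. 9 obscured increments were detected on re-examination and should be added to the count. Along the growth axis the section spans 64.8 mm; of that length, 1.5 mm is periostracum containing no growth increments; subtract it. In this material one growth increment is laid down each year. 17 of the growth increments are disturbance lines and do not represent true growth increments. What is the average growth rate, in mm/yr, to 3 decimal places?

After corrections the count is 333 − 17 + 9 = 325 growth increments.
Net length = 64.8 − 1.5 = 63.3 mm.
Extension rate ≈ 63.3 / 325 = 0.195 mm/yr.

0.195 mm/yr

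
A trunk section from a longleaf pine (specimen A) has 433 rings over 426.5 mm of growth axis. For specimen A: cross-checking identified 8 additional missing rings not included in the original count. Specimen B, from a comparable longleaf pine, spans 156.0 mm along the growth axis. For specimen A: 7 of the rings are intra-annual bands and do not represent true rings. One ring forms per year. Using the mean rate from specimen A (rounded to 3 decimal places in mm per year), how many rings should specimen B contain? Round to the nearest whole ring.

Specimen A: adjusted count: 433 − 7 + 8 = 434 rings.
A: 426.5 mm over 434 years gives 426.5 / 434 ≈ 0.983 mm/year.
Specimen B: 156.0 mm / 0.983 mm per year = 158.70 years ≈ 159 rings.

159 rings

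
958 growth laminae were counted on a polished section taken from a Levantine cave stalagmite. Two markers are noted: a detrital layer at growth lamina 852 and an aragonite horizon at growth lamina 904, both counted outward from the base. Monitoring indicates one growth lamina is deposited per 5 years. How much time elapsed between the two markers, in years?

260 years

904 − 852 = 52 growth laminae lie between the two events.
Multiplying by 5 years per growth lamina: 52 × 5 = 260 years.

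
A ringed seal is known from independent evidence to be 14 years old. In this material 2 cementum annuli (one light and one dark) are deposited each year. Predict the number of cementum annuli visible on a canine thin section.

28 cementum annuli

Expected cementum annuli: 14 × 2 = 28.
So 28 cementum annuli should be present.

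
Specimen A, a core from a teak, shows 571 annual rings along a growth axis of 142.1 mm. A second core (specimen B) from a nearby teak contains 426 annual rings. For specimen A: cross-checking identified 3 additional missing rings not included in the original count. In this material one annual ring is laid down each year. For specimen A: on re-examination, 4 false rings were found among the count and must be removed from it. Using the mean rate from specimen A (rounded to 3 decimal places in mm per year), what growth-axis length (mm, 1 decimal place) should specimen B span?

106.1 mm

Specimen A: true annual ring count = 571 − 4 + 3 = 570.
A: Extension rate ≈ 142.1 / 570 = 0.249 mm/year.
For B, 0.249 mm/year × 426 years = 106.1 mm.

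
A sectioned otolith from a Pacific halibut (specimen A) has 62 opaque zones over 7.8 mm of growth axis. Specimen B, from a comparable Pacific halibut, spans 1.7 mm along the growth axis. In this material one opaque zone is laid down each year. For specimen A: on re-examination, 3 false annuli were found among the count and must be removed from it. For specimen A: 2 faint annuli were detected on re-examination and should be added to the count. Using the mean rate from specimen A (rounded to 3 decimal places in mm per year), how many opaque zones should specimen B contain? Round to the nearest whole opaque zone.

13 opaque zones

Specimen A: adjusted count: 62 − 3 + 2 = 61 opaque zones.
A: Extension rate ≈ 7.8 / 61 = 0.128 mm/yr.
Specimen B: 1.7 mm / 0.128 mm per year = 13.28 years ≈ 13 opaque zones.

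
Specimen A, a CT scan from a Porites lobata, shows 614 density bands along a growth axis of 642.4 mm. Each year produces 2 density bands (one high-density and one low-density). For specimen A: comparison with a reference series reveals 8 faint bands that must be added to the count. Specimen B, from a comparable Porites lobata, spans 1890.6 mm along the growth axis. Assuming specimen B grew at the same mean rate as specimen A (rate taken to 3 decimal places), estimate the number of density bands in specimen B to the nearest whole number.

Specimen A: true density band count = 614 + 8 = 622.
Specimen A: dividing by 2 density bands per year: 622 / 2 = 311 years.
A: Mean rate = 642.4 mm / 311 years ≈ 2.066 mm/year.
Specimen B: 1890.6 mm / 2.066 mm per year = 915.10 years; at 2 density bands per year that is 915.10 × 2 ≈ 1830 density bands.

1830 density bands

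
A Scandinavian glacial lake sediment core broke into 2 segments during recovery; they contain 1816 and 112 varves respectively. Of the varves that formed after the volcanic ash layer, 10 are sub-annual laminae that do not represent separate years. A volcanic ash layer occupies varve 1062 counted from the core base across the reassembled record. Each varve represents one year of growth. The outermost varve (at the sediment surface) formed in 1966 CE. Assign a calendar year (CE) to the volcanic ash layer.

Total varves = 1816 + 112 = 1928.
1928 − 1062 = 866 varves lie beyond the volcanic ash layer toward the sediment surface.
866 − 10 false = 856 true varves after the volcanic ash layer.
1966 − 856 = 1110 CE.

1110 CE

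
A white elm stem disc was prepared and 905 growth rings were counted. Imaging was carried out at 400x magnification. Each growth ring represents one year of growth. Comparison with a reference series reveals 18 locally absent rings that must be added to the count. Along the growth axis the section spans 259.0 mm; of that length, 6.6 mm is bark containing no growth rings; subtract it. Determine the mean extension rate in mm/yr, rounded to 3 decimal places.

Adjusted count: 905 + 18 = 923 growth rings.
The growth record spans 259.0 − 6.6 = 252.4 mm.
252.4 mm over 923 years gives 252.4 / 923 ≈ 0.273 mm/yr.

0.273 mm/yr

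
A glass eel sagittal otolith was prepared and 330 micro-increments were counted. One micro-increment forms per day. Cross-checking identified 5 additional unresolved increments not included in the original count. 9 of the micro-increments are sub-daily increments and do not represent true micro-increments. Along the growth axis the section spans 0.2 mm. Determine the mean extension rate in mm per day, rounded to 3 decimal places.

0.001 mm per day

After corrections the count is 330 − 9 + 5 = 326 micro-increments.
Mean rate = 0.2 mm / 326 days ≈ 0.001 mm per day.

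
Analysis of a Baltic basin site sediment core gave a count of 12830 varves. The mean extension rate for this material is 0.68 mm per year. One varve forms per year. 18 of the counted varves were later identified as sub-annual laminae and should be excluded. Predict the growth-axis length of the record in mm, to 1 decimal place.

8712.2 mm

After corrections the count is 12830 − 18 = 12812 varves.
12812 years at 0.68 mm/year gives 0.68 × 12812 = 8712.2 mm.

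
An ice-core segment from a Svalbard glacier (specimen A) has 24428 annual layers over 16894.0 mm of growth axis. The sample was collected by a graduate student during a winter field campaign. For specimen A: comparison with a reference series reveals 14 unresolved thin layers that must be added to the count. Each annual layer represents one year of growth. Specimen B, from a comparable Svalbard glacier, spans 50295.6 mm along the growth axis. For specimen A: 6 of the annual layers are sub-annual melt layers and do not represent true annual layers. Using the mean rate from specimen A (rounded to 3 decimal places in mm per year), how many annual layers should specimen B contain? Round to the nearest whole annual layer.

72787 annual layers

Specimen A: correcting the raw count gives 24428 − 6 + 14 = 24436 true annual layers.
A: 16894.0 mm over 24436 years gives 16894.0 / 24436 ≈ 0.691 mm/yr.
Specimen B: 50295.6 mm / 0.691 mm per year = 72786.69 years ≈ 72787 annual layers.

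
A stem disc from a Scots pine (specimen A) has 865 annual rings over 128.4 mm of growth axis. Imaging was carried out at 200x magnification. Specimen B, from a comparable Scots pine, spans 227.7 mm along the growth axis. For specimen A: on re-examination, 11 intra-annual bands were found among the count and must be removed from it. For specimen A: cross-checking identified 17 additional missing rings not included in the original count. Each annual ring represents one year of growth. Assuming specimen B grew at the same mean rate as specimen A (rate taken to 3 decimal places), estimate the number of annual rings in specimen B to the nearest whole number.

Specimen A: adjusted count: 865 − 11 + 17 = 871 annual rings.
A: 128.4 mm over 871 years gives 128.4 / 871 ≈ 0.147 mm per year.
B spans 227.7 / 0.147 = 1548.98 years ≈ 1549 annual rings.

1549 annual rings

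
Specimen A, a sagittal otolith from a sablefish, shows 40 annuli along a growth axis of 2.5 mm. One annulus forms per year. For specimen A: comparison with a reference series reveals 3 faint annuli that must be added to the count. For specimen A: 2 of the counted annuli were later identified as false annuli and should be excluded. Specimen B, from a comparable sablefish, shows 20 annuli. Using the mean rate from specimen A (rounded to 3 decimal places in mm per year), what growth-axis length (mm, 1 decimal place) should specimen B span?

Specimen A: adjusted count: 40 − 2 + 3 = 41 annuli.
A: Extension rate ≈ 2.5 / 41 = 0.061 mm per year.
For B, 0.061 mm/year × 20 years = 1.2 mm.

1.2 mm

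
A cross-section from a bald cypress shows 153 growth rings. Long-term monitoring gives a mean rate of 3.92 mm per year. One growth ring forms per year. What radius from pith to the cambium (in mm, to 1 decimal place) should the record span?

599.8 mm

The record spans 153 years at 3.92 mm per year.
Predicted length = 3.92 mm/year × 153 years = 599.8 mm.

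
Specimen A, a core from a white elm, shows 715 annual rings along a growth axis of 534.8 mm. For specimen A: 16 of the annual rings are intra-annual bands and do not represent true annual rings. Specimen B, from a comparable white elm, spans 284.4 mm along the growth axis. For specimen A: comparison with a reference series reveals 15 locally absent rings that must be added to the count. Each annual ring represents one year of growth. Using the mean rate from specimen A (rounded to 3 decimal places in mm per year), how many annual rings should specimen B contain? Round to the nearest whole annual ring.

Specimen A: correcting the raw count gives 715 − 16 + 15 = 714 true annual rings.
A: Mean rate = 534.8 mm / 714 years ≈ 0.749 mm per year.
For B, 284.4 / 0.749 = 379.71 years ≈ 380 annual rings.

380 annual rings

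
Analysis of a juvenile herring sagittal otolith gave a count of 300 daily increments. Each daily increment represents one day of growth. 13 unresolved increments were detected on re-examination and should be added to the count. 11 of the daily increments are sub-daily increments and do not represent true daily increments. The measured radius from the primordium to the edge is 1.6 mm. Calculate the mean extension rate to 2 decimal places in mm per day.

0.01 mm per day

After corrections the count is 300 − 11 + 13 = 302 daily increments.
Mean rate = 1.6 mm / 302 days ≈ 0.01 mm per day.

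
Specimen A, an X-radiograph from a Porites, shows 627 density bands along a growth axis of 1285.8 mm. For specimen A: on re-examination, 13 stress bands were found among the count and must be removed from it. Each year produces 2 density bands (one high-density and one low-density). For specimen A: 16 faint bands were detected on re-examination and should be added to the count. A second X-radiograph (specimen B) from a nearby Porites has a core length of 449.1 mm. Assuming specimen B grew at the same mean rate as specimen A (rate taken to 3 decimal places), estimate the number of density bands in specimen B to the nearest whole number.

Specimen A: correcting the raw count gives 627 − 13 + 16 = 630 true density bands.
Specimen A: with 2 density bands per year, 630 / 2 = 315 years.
A: Mean rate = 1285.8 mm / 315 years ≈ 4.082 mm/yr.
B spans 449.1 / 4.082 = 110.02 years; at 2 density bands per year that is 110.02 × 2 ≈ 220 density bands.

220 density bands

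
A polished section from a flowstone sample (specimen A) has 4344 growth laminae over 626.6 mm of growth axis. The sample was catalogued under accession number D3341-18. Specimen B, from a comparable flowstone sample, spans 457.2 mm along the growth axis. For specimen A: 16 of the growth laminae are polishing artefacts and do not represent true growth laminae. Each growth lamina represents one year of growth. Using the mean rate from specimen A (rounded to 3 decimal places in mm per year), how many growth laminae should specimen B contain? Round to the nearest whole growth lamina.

Specimen A: adjusted count: 4344 − 16 = 4328 growth laminae.
A: Extension rate ≈ 626.6 / 4328 = 0.145 mm/yr.
For B, 457.2 / 0.145 = 3153.10 years ≈ 3153 growth laminae.

3153 growth laminae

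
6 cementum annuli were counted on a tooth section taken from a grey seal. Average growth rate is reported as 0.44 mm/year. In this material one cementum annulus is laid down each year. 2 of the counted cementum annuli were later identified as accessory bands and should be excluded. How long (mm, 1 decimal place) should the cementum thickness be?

1.8 mm

True cementum annulus count = 6 − 2 = 4.
4 years at 0.44 mm/year gives 0.44 × 4 = 1.8 mm.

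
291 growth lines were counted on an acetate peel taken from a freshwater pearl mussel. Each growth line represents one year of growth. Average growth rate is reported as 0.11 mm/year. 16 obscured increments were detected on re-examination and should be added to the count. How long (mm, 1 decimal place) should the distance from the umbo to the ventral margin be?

Correcting the raw count gives 291 + 16 = 307 true growth lines.
Length ≈ 0.11 × 307 = 33.8 mm.

33.8 mm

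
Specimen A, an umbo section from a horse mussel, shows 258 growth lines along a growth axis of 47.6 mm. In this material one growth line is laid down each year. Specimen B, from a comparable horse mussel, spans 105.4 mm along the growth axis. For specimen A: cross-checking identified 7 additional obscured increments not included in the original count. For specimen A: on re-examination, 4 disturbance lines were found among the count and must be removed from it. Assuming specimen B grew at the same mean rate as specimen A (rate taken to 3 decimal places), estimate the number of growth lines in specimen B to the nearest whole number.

Specimen A: correcting the raw count gives 258 − 4 + 7 = 261 true growth lines.
A: Mean rate = 47.6 mm / 261 years ≈ 0.182 mm/yr.
For B, 105.4 / 0.182 = 579.12 years ≈ 579 growth lines.

579 growth lines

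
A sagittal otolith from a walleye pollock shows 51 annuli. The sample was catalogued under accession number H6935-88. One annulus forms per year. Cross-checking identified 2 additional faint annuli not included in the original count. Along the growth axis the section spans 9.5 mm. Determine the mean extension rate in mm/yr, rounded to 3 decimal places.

0.179 mm/yr

After corrections the count is 51 + 2 = 53 annuli.
Mean rate = 9.5 mm / 53 years ≈ 0.179 mm/yr.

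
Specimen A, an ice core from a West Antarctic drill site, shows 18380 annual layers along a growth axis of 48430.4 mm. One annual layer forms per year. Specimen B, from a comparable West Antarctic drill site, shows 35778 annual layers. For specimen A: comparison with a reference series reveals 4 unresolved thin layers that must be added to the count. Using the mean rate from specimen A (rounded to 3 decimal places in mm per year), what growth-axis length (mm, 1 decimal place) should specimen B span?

Specimen A: after corrections the count is 18380 + 4 = 18384 annual layers.
A: Mean rate = 48430.4 mm / 18384 years ≈ 2.634 mm/yr.
For B, 2.634 mm/year × 35778 years = 94239.3 mm.

94239.3 mm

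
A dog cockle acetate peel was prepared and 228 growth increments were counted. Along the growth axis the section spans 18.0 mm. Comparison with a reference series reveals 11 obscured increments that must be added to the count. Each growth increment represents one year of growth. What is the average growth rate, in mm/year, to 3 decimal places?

Correcting the raw count gives 228 + 11 = 239 true growth increments.
18.0 mm over 239 years gives 18.0 / 239 ≈ 0.075 mm/year.

0.075 mm/year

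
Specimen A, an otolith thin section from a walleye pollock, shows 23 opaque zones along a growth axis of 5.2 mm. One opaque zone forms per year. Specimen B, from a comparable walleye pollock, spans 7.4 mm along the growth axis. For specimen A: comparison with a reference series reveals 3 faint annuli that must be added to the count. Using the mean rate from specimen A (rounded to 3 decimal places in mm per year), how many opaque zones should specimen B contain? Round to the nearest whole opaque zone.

Specimen A: adjusted count: 23 + 3 = 26 opaque zones.
A: 5.2 mm over 26 years gives 5.2 / 26 ≈ 0.200 mm per year.
For B, 7.4 / 0.200 = 37.00 years ≈ 37 opaque zones.

37 opaque zones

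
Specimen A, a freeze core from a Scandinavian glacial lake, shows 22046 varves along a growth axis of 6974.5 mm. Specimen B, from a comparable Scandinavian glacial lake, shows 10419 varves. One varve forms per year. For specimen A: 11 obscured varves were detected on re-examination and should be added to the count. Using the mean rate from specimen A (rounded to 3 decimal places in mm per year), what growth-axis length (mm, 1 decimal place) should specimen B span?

Specimen A: after corrections the count is 22046 + 11 = 22057 varves.
A: Mean rate = 6974.5 mm / 22057 years ≈ 0.316 mm per year.
B's length ≈ 0.316 × 10419 = 3292.4 mm.

3292.4 mm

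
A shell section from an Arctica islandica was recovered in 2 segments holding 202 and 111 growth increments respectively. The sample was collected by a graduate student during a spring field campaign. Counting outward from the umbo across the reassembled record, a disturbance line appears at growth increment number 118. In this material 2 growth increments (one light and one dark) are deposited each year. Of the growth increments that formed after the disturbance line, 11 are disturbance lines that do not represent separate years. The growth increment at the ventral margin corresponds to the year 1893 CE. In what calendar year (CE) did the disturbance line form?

1801 CE

Total growth increments = 202 + 111 = 313.
The disturbance line sits at growth increment 118 from the umbo, so 313 − 118 = 195 growth increments formed after it.
Removing the 11 false growth increments leaves 195 − 11 = 184 true growth increments beyond the disturbance line.
184 growth increments at 2 per year is 184 / 2 = 92 years.
Counting back 92 years from 1893 CE places the disturbance line in 1893 − 92 = 1801 CE.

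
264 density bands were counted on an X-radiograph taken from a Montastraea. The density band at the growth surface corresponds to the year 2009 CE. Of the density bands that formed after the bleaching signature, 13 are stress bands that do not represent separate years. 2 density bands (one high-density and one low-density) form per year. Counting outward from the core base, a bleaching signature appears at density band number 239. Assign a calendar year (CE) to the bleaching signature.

2003 CE

The bleaching signature sits at density band 239 from the core base, so 264 − 239 = 25 density bands formed after it.
Excluding 13 false density bands: 25 − 13 = 12.
With 2 density bands per year, 12 / 2 = 6 years.
Counting back 6 years from 2009 CE places the bleaching signature in 2009 − 6 = 2003 CE.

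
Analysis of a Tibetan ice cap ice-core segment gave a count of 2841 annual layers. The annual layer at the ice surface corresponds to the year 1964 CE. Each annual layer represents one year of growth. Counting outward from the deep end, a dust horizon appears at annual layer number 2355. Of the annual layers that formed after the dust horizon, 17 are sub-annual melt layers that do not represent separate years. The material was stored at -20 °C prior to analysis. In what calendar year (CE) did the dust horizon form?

The dust horizon sits at annual layer 2355 from the deep end, so 2841 − 2355 = 486 annual layers formed after it.
Removing the 17 false annual layers leaves 486 − 17 = 469 true annual layers beyond the dust horizon.
The annual layer at the ice surface is 1964 CE, so the dust horizon dates to 1964 − 469 = 1495 CE.

1495 CE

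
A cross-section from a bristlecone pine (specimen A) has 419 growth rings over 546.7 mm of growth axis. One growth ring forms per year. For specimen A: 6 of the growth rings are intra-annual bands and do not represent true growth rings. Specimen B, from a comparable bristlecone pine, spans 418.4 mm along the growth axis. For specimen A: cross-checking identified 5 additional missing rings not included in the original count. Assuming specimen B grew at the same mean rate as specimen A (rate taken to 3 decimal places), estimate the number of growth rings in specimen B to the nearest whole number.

320 growth rings

Specimen A: adjusted count: 419 − 6 + 5 = 418 growth rings.
A: 546.7 mm over 418 years gives 546.7 / 418 ≈ 1.308 mm/year.
Specimen B: 418.4 mm / 1.308 mm per year = 319.88 years ≈ 320 growth rings.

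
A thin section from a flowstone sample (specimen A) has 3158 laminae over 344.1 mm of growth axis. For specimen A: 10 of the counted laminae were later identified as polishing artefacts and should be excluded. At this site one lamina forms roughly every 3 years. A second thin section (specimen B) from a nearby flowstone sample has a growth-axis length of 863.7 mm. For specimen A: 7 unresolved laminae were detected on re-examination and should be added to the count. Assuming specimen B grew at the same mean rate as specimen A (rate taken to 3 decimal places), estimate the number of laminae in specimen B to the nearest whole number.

7997 laminae

Specimen A: correcting the raw count gives 3158 − 10 + 7 = 3155 true laminae.
Specimen A: multiplying by 3 years per lamina: 3155 × 3 = 9465 years.
A: Mean rate = 344.1 mm / 9465 years ≈ 0.036 mm/yr.
B spans 863.7 / 0.036 = 23991.67 years; at 3 years per lamina that is 23991.67 / 3 ≈ 7997 laminae.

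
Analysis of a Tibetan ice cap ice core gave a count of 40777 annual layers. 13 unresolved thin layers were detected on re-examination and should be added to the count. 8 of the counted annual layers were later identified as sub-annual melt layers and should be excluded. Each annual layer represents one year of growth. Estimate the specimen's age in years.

After corrections the count is 40777 − 8 + 13 = 40782 annual layers.
At one annual layer per year, that is 40782 years.

40782 yr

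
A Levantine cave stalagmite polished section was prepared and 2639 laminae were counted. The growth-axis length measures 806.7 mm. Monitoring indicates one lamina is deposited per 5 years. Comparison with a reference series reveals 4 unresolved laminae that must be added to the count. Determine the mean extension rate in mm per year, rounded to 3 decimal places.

After corrections the count is 2639 + 4 = 2643 laminae.
2643 laminae at 5 years each span 2643 × 5 = 13215 years.
Extension rate ≈ 806.7 / 13215 = 0.061 mm per year.

0.061 mm per year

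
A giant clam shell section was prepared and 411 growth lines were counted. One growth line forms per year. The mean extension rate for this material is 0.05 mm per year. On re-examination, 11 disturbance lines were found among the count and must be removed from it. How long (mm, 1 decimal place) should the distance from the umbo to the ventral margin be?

Adjusted count: 411 − 11 = 400 growth lines.
Predicted length = 0.05 mm/year × 400 years = 20.0 mm.

20.0 mm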